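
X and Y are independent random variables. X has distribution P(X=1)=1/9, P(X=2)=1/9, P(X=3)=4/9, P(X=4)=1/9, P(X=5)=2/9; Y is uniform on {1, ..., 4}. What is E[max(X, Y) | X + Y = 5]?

P(X + Y = 5) = 7/36.
Summing max(X,Y)·P(x,y) over outcomes with X + Y = 5 gives 23/36.
E[max(X, Y) | X + Y = 5] = (23/36) / (7/36) = 23/7.

23/7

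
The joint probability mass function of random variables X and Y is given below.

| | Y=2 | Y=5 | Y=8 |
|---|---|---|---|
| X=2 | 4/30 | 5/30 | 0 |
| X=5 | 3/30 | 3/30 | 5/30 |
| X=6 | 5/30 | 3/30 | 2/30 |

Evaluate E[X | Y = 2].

P(Y = 2) = 2/5.
Summing X·P(X=x,Y=y) over the conditioning event gives 53/30.
E[X | Y = 2] = (53/30) / (2/5) = 53/12.

53/12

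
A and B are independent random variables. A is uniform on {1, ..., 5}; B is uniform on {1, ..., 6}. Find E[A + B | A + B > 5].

P(A + B > 5) = 2/3.
Summing (A+B)·P(x,y) over outcomes with A + B > 5 gives 31/6.
E[A + B | A + B > 5] = (31/6) / (2/3) = 31/4.

31/4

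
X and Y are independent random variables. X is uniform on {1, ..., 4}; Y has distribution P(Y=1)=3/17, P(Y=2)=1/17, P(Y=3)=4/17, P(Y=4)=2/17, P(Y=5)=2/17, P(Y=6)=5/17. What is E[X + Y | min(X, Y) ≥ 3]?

211/26

P(min(X, Y) ≥ 3) = 13/34.
Summing (X+Y)·P(x,y) over outcomes with min(X, Y) ≥ 3 gives 211/68.
E[X + Y | min(X, Y) ≥ 3] = (211/68) / (13/34) = 211/26.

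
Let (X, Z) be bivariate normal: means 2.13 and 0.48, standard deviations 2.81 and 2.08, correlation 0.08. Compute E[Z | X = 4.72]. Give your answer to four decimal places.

For a bivariate normal, E[Z | X=x] = μ_Z + ρ·(σ_Z/σ_X)·(x − μ_X).
E[Z | X=4.72] = 0.48 + (0.08)·(2.08/2.81)·(4.72 − (2.13)) = 0.48 + (0.059217)·(2.59) = 0.6334.

0.6334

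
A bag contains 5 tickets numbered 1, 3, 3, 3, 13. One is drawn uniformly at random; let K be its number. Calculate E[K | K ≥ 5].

P(K ≥ 5) = 1/5.
Σ over the event: 13·1/5 = 13/5.
E[K | K ≥ 5] = (13/5) / (1/5) = 13.

13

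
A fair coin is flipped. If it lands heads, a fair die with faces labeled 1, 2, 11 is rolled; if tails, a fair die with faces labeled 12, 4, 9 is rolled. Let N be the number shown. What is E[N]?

E[N | heads] = (1+2+11)/3 = 14/3.
E[N | tails] = (12+4+9)/3 = 25/3.
E[N] = (1/2)·(14/3) + (1/2)·(25/3) = 13/2.

13/2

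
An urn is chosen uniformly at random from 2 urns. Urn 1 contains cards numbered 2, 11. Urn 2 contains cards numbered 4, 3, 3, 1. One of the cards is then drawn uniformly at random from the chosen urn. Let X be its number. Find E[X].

37/8

E[X | urn 1] = (2+11)/2 = 13/2.
E[X | urn 2] = (4+3+3+1)/4 = 11/4.
By the law of total expectation,
E[X] = (1/2)·(13/2) + (1/2)·(11/4) = 37/8.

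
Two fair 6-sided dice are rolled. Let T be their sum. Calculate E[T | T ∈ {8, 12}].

26/3

P(T ∈ {8, 12}) = 1/6.
Σ over the event: 8·5/36 + 12·1/36 = 13/9.
E[T | T ∈ {8, 12}] = (13/9) / (1/6) = 26/3.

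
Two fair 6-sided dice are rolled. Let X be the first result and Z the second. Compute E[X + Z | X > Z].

P(X > Z) = 5/12.
Summing (X+Z)·P(x,y) over outcomes with X > Z gives 35/12.
E[X + Z | X > Z] = (35/12) / (5/12) = 7.

7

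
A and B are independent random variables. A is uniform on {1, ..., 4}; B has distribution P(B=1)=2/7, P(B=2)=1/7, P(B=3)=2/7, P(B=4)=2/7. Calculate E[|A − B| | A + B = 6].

P(A + B = 6) = 5/28.
Summing |A−B|·P(x,y) over outcomes with A + B = 6 gives 3/14.
E[|A − B| | A + B = 6] = (3/14) / (5/28) = 6/5.

6/5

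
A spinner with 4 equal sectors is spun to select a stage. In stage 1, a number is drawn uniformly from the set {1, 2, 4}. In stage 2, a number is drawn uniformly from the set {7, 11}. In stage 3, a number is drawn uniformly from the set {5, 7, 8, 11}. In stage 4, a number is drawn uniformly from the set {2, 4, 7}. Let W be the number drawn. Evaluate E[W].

281/48

E[W | stage 1] = (1+2+4)/3 = 7/3.
E[W | stage 2] = (7+11)/2 = 9.
E[W | stage 3] = (5+7+8+11)/4 = 31/4.
E[W | stage 4] = (2+4+7)/3 = 13/3.
By the law of total expectation,
E[W] = (1/4)·(7/3) + (1/4)·(9) + (1/4)·(31/4) + (1/4)·(13/3) = 281/48.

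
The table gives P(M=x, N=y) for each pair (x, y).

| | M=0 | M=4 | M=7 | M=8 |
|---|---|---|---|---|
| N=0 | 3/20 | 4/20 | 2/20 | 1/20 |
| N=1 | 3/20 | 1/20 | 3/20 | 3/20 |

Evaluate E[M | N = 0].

19/5

P(N = 0) = 1/2.
Σ M·P over the event = 0·(3/20) + 4·(4/20) + 7·(2/20) + 8·(1/20) = 19/10.
E[M | N = 0] = (19/10) / (1/2) = 19/5.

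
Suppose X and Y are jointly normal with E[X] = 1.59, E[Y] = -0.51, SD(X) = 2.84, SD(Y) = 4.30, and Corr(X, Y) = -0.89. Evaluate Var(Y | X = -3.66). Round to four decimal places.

3.8441

For a bivariate normal, Var(Y | X=x) = σ_Y²(1 − ρ²).
Var(Y | X=-3.66) = (4.30)²·(1 − (-0.89)²) = 18.49·0.2079 = 3.8441.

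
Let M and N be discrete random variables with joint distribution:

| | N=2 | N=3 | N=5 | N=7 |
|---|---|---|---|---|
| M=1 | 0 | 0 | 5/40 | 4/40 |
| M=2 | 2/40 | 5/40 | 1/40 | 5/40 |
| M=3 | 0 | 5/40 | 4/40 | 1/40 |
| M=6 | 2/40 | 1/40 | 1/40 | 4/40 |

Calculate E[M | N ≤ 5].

P(N ≤ 5) = 13/20.
Summing M·P(M=x,N=y) over the conditioning event gives 9/5.
E[M | N ≤ 5] = (9/5) / (13/20) = 36/13.

36/13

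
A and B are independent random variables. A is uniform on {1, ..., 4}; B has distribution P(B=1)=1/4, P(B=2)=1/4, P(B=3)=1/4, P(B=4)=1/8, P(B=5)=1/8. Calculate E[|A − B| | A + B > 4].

8/5

P(A + B > 4) = 5/8.
Summing |A−B|·P(x,y) over outcomes with A + B > 4 gives 1.
E[|A − B| | A + B > 4] = (1) / (5/8) = 8/5.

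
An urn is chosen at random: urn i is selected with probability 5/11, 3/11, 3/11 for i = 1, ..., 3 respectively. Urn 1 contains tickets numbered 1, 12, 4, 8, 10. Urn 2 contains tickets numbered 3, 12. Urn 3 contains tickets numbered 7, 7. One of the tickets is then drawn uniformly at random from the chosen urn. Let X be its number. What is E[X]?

157/22

E[X | urn 1] = (1+12+4+8+10)/5 = 7.
E[X | urn 2] = (3+12)/2 = 15/2.
E[X | urn 3] = (7+7)/2 = 7.
By the law of total expectation,
E[X] = (5/11)·(7) + (3/11)·(15/2) + (3/11)·(7) = 157/22.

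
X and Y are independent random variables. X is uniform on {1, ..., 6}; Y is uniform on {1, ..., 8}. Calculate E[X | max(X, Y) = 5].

35/9

Outcomes with max(X, Y) = 5: (1,5), (2,5), (3,5), (4,5), (5,1), (5,2), (5,3), (5,4), (5,5), each with probability 1/48.
E[X | max(X, Y) = 5] = (1 + 2 + 3 + 4 + 5 + 5 + 5 + 5 + 5) / 9 = 35/9.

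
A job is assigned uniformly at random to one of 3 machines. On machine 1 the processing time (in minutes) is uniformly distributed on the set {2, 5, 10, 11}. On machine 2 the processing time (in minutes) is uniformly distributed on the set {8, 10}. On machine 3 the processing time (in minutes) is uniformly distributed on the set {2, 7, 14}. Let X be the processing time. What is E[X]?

71/9

E[X | machine 1] = (2+5+10+11)/4 = 7.
E[X | machine 2] = (8+10)/2 = 9.
E[X | machine 3] = (2+7+14)/3 = 23/3.
E[X] = (1/3)·(7) + (1/3)·(9) + (1/3)·(23/3) = 71/9.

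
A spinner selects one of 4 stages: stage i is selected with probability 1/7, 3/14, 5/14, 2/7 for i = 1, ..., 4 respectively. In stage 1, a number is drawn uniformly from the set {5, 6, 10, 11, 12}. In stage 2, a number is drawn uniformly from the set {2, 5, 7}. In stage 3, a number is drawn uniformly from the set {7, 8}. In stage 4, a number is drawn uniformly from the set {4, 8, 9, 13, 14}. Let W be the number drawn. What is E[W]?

E[W | stage 1] = (5+6+10+11+12)/5 = 44/5.
E[W | stage 2] = (2+5+7)/3 = 14/3.
E[W | stage 3] = (7+8)/2 = 15/2.
E[W | stage 4] = (4+8+9+13+14)/5 = 48/5.
By the law of total expectation,
E[W] = (1/7)·(44/5) + (3/14)·(14/3) + (5/14)·(15/2) + (2/7)·(48/5) = 215/28.

215/28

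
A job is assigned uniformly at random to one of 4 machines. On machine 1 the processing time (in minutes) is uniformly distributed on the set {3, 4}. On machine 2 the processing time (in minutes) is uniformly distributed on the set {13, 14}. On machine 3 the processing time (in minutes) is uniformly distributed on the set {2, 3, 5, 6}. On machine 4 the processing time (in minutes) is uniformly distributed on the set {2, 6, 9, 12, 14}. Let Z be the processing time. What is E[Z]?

E[Z | machine 1] = (3+4)/2 = 7/2.
E[Z | machine 2] = (13+14)/2 = 27/2.
E[Z | machine 3] = (2+3+5+6)/4 = 4.
E[Z | machine 4] = (2+6+9+12+14)/5 = 43/5.
E[Z] = (1/4)·(7/2) + (1/4)·(27/2) + (1/4)·(4) + (1/4)·(43/5) = 37/5.

37/5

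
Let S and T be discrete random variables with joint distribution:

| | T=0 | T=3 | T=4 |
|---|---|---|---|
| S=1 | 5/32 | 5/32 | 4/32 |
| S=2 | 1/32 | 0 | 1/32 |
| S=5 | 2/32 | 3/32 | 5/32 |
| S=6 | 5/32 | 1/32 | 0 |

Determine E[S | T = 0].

47/13

P(T = 0) = 13/32.
Σ S·P over the event = 1·(5/32) + 2·(1/32) + 5·(2/32) + 6·(5/32) = 47/32.
E[S | T = 0] = (47/32) / (13/32) = 47/13.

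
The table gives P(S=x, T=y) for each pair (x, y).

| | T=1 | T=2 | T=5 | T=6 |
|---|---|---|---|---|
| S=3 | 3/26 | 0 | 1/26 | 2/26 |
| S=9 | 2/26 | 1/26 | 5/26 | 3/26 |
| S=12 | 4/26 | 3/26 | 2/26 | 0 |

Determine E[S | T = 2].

P(T = 2) = 2/13.
Σ S·P over the event = 9·(1/26) + 12·(3/26) = 45/26.
E[S | T = 2] = (45/26) / (2/13) = 45/4.

45/4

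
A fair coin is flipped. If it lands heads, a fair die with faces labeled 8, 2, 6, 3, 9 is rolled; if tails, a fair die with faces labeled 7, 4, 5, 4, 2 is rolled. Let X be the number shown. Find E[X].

5

E[X | heads] = (8+2+6+3+9)/5 = 28/5.
E[X | tails] = (7+4+5+4+2)/5 = 22/5.
By the law of total expectation,
E[X] = (1/2)·(28/5) + (1/2)·(22/5) = 5.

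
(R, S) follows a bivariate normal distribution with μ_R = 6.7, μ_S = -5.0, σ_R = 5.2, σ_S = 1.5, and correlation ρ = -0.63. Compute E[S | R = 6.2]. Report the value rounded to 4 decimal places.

E[S | R=x] = μ_S + ρ(σ_S/σ_R)(x − μ_R) for jointly normal variables.
E[S | R=6.2] = -5.0 + (-0.63)·(1.5/5.2)·(6.2 − (6.7)) = -5.0 + (-0.18173)·(-0.5) = -4.9091.

-4.9091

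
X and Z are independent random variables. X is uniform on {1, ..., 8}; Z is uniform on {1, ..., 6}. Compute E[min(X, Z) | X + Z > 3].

26/9

P(X + Z > 3) = 15/16.
Summing min(X,Z)·P(x,y) over outcomes with X + Z > 3 gives 65/24.
E[min(X, Z) | X + Z > 3] = (65/24) / (15/16) = 26/9.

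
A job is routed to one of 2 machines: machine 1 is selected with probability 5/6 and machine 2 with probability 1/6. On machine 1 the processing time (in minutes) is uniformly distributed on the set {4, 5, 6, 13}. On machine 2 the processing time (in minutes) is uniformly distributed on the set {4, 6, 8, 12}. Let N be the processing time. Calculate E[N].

E[N | machine 1] = (4+5+6+13)/4 = 7.
E[N | machine 2] = (4+6+8+12)/4 = 15/2.
E[N] = (5/6)·(7) + (1/6)·(15/2) = 85/12.

85/12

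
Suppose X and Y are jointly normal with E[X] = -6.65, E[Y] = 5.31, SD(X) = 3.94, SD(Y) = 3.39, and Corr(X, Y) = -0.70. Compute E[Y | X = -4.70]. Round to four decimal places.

4.1355

The regression of Y on X has slope ρ·σ_Y/σ_X and passes through (μ_X, μ_Y).
E[Y | X=-4.70] = 5.31 + (-0.70)·(3.39/3.94)·(-4.70 − (-6.65)) = 5.31 + (-0.602284)·(1.95) = 4.1355.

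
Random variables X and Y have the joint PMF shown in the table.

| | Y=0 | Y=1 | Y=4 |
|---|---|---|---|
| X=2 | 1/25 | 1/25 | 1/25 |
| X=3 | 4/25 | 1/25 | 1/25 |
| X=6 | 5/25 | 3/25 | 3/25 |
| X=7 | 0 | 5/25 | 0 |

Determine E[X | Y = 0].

P(Y = 0) = 2/5.
Σ X·P over the event = 2·(1/25) + 3·(4/25) + 6·(5/25) = 44/25.
E[X | Y = 0] = (44/25) / (2/5) = 22/5.

22/5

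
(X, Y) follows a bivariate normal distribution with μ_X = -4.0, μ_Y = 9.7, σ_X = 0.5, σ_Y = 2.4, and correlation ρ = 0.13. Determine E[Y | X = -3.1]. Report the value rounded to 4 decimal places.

10.2616

For a bivariate normal, E[Y | X=x] = μ_Y + ρ·(σ_Y/σ_X)·(x − μ_X).
E[Y | X=-3.1] = 9.7 + (0.13)·(2.4/0.5)·(-3.1 − (-4.0)) = 9.7 + (0.624)·(0.9) = 10.2616.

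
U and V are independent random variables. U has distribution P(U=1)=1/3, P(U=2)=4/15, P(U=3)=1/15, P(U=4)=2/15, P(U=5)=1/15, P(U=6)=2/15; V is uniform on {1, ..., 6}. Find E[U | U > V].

P(U > V) = 13/45.
Summing U·P(x,y) over outcomes with U > V gives 59/45.
E[U | U > V] = (59/45) / (13/45) = 59/13.

59/13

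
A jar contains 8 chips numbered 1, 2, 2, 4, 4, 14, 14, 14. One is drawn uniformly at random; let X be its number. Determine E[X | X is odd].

P(X is odd) = 1/8.
Σ over the event: 1·1/8 = 1/8.
E[X | X is odd] = (1/8) / (1/8) = 1.

1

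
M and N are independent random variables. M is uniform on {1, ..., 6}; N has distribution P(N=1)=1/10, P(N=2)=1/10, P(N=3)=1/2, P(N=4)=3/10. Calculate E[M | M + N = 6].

3

P(M + N = 6) = 1/6.
Summing M·P(x,y) over outcomes with M + N = 6 gives 1/2.
E[M | M + N = 6] = (1/2) / (1/6) = 3.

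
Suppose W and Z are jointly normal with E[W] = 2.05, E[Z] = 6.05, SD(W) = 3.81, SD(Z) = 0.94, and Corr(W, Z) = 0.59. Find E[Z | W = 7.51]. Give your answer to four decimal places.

The regression of Z on W has slope ρ·σ_Z/σ_W and passes through (μ_W, μ_Z).
E[Z | W=7.51] = 6.05 + (0.59)·(0.94/3.81)·(7.51 − (2.05)) = 6.05 + (0.14556)·(5.46) = 6.8448.

6.8448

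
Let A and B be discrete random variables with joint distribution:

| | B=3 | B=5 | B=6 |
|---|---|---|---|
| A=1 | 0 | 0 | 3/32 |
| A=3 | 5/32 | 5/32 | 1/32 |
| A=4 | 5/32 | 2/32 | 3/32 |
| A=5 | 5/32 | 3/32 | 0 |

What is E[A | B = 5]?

P(B = 5) = 5/16.
Σ A·P over the event = 3·(5/32) + 4·(2/32) + 5·(3/32) = 19/16.
E[A | B = 5] = (19/16) / (5/16) = 19/5.

19/5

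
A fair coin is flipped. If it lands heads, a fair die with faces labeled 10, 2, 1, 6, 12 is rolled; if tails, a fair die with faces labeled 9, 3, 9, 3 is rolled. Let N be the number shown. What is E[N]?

E[N | heads] = (10+2+1+6+12)/5 = 31/5.
E[N | tails] = (9+3+9+3)/4 = 6.
By the law of total expectation,
E[N] = (1/2)·(31/5) + (1/2)·(6) = 61/10.

61/10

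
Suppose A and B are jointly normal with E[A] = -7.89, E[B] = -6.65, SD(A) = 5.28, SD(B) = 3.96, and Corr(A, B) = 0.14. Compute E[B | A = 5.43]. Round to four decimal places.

-5.2514

The regression of B on A has slope ρ·σ_B/σ_A and passes through (μ_A, μ_B).
E[B | A=5.43] = -6.65 + (0.14)·(3.96/5.28)·(5.43 − (-7.89)) = -6.65 + (0.105)·(13.32) = -5.2514.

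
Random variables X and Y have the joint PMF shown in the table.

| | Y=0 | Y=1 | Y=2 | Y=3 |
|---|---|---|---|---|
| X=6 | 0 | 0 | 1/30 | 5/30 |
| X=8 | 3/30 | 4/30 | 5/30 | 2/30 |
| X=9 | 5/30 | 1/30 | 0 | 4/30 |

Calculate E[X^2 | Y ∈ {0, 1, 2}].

P(Y ∈ {0, 1, 2}) = 19/30.
Σ X^2·P over the event = 36·(1/30) + 64·(3/30) + 64·(4/30) + 64·(5/30) + 81·(5/30) + 81·(1/30) = 43.
E[X^2 | Y ∈ {0, 1, 2}] = (43) / (19/30) = 1290/19.

1290/19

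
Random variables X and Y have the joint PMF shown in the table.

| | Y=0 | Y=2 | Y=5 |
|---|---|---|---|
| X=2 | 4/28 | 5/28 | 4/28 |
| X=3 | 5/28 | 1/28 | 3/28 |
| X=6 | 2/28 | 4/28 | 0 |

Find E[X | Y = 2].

37/10

P(Y = 2) = 5/14.
Σ X·P over the event = 2·(5/28) + 3·(1/28) + 6·(4/28) = 37/28.
E[X | Y = 2] = (37/28) / (5/14) = 37/10.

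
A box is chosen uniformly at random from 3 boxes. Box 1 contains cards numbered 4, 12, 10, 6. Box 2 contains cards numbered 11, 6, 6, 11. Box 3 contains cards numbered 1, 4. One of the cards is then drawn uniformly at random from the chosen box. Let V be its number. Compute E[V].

E[V | box 1] = (4+12+10+6)/4 = 8.
E[V | box 2] = (11+6+6+11)/4 = 17/2.
E[V | box 3] = (1+4)/2 = 5/2.
By the law of total expectation,
E[V] = (1/3)·(8) + (1/3)·(17/2) + (1/3)·(5/2) = 19/3.

19/3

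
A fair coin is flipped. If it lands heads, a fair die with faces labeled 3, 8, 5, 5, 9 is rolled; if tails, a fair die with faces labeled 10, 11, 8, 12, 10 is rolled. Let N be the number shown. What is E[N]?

E[N | heads] = (3+8+5+5+9)/5 = 6.
E[N | tails] = (10+11+8+12+10)/5 = 51/5.
By the law of total expectation,
E[N] = (1/2)·(6) + (1/2)·(51/5) = 81/10.

81/10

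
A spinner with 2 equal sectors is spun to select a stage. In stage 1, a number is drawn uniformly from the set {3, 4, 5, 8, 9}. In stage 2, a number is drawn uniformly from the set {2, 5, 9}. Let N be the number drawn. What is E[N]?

167/30

E[N | stage 1] = (3+4+5+8+9)/5 = 29/5.
E[N | stage 2] = (2+5+9)/3 = 16/3.
By the law of total expectation,
E[N] = (1/2)·(29/5) + (1/2)·(16/3) = 167/30.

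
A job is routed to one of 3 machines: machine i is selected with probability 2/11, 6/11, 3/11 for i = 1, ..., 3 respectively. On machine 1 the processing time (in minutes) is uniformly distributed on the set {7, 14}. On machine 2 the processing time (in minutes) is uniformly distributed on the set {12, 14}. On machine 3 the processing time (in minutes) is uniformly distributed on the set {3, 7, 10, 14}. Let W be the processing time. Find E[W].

E[W | machine 1] = (7+14)/2 = 21/2.
E[W | machine 2] = (12+14)/2 = 13.
E[W | machine 3] = (3+7+10+14)/4 = 17/2.
E[W] = (2/11)·(21/2) + (6/11)·(13) + (3/11)·(17/2) = 249/22.

249/22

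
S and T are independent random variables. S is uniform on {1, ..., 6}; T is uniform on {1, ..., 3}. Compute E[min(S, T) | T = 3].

5/2

Outcomes with T = 3: (1,3), (2,3), (3,3), (4,3), (5,3), (6,3), each with probability 1/18.
E[min(S, T) | T = 3] = (1 + 2 + 3 + 3 + 3 + 3) / 6 = 5/2.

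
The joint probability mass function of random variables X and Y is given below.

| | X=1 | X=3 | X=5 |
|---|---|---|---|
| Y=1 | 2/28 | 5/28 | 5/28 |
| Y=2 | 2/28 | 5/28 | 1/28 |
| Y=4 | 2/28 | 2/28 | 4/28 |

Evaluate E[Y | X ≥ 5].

P(X ≥ 5) = 5/14.
Summing Y·P(X=x,Y=y) over the conditioning event gives 23/28.
E[Y | X ≥ 5] = (23/28) / (5/14) = 23/10.

23/10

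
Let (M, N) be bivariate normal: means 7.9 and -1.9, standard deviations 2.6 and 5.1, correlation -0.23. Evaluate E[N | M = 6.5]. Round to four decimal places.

-1.2684

The regression of N on M has slope ρ·σ_N/σ_M and passes through (μ_M, μ_N).
E[N | M=6.5] = -1.9 + (-0.23)·(5.1/2.6)·(6.5 − (7.9)) = -1.9 + (-0.45115)·(-1.4) = -1.2684.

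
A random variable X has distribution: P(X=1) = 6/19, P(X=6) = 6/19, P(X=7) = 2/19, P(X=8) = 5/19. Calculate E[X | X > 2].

P(X > 2) = 13/19.
Σ over the event: 6·6/19 + 7·2/19 + 8·5/19 = 90/19.
E[X | X > 2] = (90/19) / (13/19) = 90/13.

90/13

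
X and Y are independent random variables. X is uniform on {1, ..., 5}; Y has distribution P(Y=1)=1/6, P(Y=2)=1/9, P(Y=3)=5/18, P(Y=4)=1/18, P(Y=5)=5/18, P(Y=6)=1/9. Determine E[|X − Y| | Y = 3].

P(Y = 3) = 5/18.
Summing |X−Y|·P(x,y) over outcomes with Y = 3 gives 1/3.
E[|X − Y| | Y = 3] = (1/3) / (5/18) = 6/5.

6/5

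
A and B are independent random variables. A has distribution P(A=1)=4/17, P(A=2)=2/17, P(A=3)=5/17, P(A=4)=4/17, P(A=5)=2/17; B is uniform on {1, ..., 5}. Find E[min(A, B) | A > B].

P(A > B) = 32/85.
Summing min(A,B)·P(x,y) over outcomes with A > B gives 61/85.
E[min(A, B) | A > B] = (61/85) / (32/85) = 61/32.

61/32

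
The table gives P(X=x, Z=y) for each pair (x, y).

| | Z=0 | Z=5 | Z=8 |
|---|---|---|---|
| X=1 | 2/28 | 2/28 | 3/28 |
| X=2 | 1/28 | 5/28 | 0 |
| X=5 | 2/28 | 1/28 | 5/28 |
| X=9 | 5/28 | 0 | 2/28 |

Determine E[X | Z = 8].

23/5

P(Z = 8) = 5/14.
Σ X·P over the event = 1·(3/28) + 5·(5/28) + 9·(2/28) = 23/14.
E[X | Z = 8] = (23/14) / (5/14) = 23/5.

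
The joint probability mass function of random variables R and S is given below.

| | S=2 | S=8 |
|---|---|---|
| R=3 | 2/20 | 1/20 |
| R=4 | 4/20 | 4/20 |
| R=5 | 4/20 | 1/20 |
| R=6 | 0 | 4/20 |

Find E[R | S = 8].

P(S = 8) = 1/2.
Σ R·P over the event = 3·(1/20) + 4·(4/20) + 5·(1/20) + 6·(4/20) = 12/5.
E[R | S = 8] = (12/5) / (1/2) = 24/5.

24/5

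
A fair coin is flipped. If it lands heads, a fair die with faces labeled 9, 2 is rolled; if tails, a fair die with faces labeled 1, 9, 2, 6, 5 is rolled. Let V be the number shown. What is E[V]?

101/20

E[V | heads] = (9+2)/2 = 11/2.
E[V | tails] = (1+9+2+6+5)/5 = 23/5.
E[V] = (1/2)·(11/2) + (1/2)·(23/5) = 101/20.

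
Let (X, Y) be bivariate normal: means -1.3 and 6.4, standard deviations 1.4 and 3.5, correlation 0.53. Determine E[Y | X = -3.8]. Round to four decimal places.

3.0875

E[Y | X=x] = μ_Y + ρ(σ_Y/σ_X)(x − μ_X) for jointly normal variables.
E[Y | X=-3.8] = 6.4 + (0.53)·(3.5/1.4)·(-3.8 − (-1.3)) = 6.4 + (1.325)·(-2.5) = 3.0875.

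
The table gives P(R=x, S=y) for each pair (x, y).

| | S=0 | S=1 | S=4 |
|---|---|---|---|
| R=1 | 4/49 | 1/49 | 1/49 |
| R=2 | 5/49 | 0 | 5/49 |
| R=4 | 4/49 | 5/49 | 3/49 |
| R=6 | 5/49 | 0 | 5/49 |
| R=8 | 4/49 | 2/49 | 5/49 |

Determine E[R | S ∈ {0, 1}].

43/10

P(S ∈ {0, 1}) = 30/49.
Σ R·P over the event = 1·(4/49) + 1·(1/49) + 2·(5/49) + 4·(4/49) + 4·(5/49) + 6·(5/49) + 8·(4/49) + 8·(2/49) = 129/49.
E[R | S ∈ {0, 1}] = (129/49) / (30/49) = 43/10.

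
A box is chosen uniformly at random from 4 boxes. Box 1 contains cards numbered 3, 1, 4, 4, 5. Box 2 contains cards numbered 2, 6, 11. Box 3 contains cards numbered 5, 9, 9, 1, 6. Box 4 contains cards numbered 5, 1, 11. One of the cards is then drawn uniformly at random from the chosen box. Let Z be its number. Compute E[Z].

107/20

E[Z | box 1] = (3+1+4+4+5)/5 = 17/5.
E[Z | box 2] = (2+6+11)/3 = 19/3.
E[Z | box 3] = (5+9+9+1+6)/5 = 6.
E[Z | box 4] = (5+1+11)/3 = 17/3.
E[Z] = (1/4)·(17/5) + (1/4)·(19/3) + (1/4)·(6) + (1/4)·(17/3) = 107/20.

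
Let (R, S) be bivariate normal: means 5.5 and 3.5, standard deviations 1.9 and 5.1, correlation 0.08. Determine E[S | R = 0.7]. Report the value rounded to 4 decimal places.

E[S | R=x] = μ_S + ρ(σ_S/σ_R)(x − μ_R) for jointly normal variables.
E[S | R=0.7] = 3.5 + (0.08)·(5.1/1.9)·(0.7 − (5.5)) = 3.5 + (0.214737)·(-4.8) = 2.4693.

2.4693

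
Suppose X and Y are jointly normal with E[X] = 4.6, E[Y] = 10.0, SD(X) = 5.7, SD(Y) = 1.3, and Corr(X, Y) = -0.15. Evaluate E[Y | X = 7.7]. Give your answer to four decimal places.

The regression of Y on X has slope ρ·σ_Y/σ_X and passes through (μ_X, μ_Y).
E[Y | X=7.7] = 10.0 + (-0.15)·(1.3/5.7)·(7.7 − (4.6)) = 10.0 + (-0.034211)·(3.1) = 9.8939.

9.8939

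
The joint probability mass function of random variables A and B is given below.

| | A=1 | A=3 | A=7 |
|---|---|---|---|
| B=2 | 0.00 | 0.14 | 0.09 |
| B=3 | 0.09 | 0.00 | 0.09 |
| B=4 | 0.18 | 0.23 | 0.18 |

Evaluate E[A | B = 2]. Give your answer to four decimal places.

4.5652

P(B = 2) = 0.23.
Σ A·P over the event = 3·(0.14) + 7·(0.09) = 1.05.
E[A | B = 2] = (1.05) / (0.23) = 4.5652.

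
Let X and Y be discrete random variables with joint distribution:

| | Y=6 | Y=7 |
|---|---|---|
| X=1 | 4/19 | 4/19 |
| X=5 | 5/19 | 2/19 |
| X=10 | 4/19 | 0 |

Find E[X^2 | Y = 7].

P(Y = 7) = 6/19.
Σ X^2·P over the event = 1·(4/19) + 25·(2/19) = 54/19.
E[X^2 | Y = 7] = (54/19) / (6/19) = 9.

9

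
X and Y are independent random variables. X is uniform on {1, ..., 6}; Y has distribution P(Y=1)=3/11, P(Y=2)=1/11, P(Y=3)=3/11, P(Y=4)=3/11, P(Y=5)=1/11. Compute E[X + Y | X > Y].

P(X > Y) = 35/66.
Summing (X+Y)·P(x,y) over outcomes with X > Y gives 241/66.
E[X + Y | X > Y] = (241/66) / (35/66) = 241/35.

241/35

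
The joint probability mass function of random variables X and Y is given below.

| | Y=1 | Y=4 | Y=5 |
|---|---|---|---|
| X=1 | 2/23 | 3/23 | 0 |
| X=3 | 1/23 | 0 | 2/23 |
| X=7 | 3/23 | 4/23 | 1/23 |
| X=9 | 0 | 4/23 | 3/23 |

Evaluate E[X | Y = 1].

P(Y = 1) = 6/23.
Σ X·P over the event = 1·(2/23) + 3·(1/23) + 7·(3/23) = 26/23.
E[X | Y = 1] = (26/23) / (6/23) = 13/3.

13/3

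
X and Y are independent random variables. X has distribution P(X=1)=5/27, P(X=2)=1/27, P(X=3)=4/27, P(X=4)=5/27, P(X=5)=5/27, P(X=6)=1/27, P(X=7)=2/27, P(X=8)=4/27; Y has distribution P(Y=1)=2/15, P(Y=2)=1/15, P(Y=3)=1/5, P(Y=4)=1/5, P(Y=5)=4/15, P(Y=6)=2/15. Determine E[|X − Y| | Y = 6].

22/9

P(Y = 6) = 2/15.
Summing |X−Y|·P(x,y) over outcomes with Y = 6 gives 44/135.
E[|X − Y| | Y = 6] = (44/135) / (2/15) = 22/9.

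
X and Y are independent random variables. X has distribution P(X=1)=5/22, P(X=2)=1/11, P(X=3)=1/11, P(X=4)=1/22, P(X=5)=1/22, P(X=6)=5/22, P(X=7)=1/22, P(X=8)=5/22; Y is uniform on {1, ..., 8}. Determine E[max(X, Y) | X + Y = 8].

103/17

P(X + Y = 8) = 17/176.
Summing max(X,Y)·P(x,y) over outcomes with X + Y = 8 gives 103/176.
E[max(X, Y) | X + Y = 8] = (103/176) / (17/176) = 103/17.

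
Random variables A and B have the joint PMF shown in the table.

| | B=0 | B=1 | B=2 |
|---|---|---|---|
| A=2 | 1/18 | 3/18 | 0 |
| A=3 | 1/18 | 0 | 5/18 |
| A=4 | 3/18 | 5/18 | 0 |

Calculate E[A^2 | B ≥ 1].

137/13

P(B ≥ 1) = 13/18.
Σ A^2·P over the event = 4·(3/18) + 9·(5/18) + 16·(5/18) = 137/18.
E[A^2 | B ≥ 1] = (137/18) / (13/18) = 137/13.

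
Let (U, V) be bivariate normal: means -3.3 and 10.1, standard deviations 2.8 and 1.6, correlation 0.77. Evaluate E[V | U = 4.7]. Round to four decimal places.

13.6200

E[V | U=x] = μ_V + ρ(σ_V/σ_U)(x − μ_U) for jointly normal variables.
E[V | U=4.7] = 10.1 + (0.77)·(1.6/2.8)·(4.7 − (-3.3)) = 10.1 + (0.44)·(8) = 13.6200.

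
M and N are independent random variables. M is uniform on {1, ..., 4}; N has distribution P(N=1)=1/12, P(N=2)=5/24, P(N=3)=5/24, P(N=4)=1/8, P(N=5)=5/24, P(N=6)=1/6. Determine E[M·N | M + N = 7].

10

P(M + N = 7) = 17/96.
Summing MN·P(x,y) over outcomes with M + N = 7 gives 85/48.
E[M·N | M + N = 7] = (85/48) / (17/96) = 10.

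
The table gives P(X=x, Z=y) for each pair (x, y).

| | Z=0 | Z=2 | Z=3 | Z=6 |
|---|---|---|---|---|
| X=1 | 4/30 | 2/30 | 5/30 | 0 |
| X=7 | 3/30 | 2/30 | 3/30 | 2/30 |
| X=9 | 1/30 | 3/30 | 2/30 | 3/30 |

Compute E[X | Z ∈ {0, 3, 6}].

119/23

P(Z ∈ {0, 3, 6}) = 23/30.
Σ X·P over the event = 1·(4/30) + 1·(5/30) + 7·(3/30) + 7·(3/30) + 7·(2/30) + 9·(1/30) + 9·(2/30) + 9·(3/30) = 119/30.
E[X | Z ∈ {0, 3, 6}] = (119/30) / (23/30) = 119/23.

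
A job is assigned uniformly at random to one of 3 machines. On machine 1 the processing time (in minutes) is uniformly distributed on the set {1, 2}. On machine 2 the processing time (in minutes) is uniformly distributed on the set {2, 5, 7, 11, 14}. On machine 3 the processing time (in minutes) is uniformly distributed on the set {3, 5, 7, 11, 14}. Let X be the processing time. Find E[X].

173/30

E[X | machine 1] = (1+2)/2 = 3/2.
E[X | machine 2] = (2+5+7+11+14)/5 = 39/5.
E[X | machine 3] = (3+5+7+11+14)/5 = 8.
E[X] = (1/3)·(3/2) + (1/3)·(39/5) + (1/3)·(8) = 173/30.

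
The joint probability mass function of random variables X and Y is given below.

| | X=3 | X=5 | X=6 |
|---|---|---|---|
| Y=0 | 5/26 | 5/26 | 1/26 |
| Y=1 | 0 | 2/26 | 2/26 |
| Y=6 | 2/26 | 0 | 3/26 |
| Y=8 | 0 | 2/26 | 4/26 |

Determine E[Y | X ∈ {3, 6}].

64/17

P(X ∈ {3, 6}) = 17/26.
Σ Y·P over the event = 0·(5/26) + 6·(2/26) + 0·(1/26) + 1·(2/26) + 6·(3/26) + 8·(4/26) = 32/13.
E[Y | X ∈ {3, 6}] = (32/13) / (17/26) = 64/17.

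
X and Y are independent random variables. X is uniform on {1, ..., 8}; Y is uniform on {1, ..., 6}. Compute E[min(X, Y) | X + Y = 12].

5

Outcomes with X + Y = 12: (6,6), (7,5), (8,4), each with probability 1/48.
E[min(X, Y) | X + Y = 12] = (6 + 5 + 4) / 3 = 5.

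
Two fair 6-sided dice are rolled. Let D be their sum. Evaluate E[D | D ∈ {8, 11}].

P(D ∈ {8, 11}) = 7/36.
Σ over the event: 8·5/36 + 11·1/18 = 31/18.
E[D | D ∈ {8, 11}] = (31/18) / (7/36) = 62/7.

62/7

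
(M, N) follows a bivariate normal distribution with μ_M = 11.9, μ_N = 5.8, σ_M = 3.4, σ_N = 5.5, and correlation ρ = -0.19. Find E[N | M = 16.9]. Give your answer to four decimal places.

4.2632

E[N | M=x] = μ_N + ρ(σ_N/σ_M)(x − μ_M) for jointly normal variables.
E[N | M=16.9] = 5.8 + (-0.19)·(5.5/3.4)·(16.9 − (11.9)) = 5.8 + (-0.307353)·(5) = 4.2632.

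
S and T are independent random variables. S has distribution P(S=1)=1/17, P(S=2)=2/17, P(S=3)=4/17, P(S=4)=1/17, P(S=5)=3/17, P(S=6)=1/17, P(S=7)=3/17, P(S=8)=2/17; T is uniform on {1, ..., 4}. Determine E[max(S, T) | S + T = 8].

23/4

P(S + T = 8) = 2/17.
Summing max(S,T)·P(x,y) over outcomes with S + T = 8 gives 23/34.
E[max(S, T) | S + T = 8] = (23/34) / (2/17) = 23/4.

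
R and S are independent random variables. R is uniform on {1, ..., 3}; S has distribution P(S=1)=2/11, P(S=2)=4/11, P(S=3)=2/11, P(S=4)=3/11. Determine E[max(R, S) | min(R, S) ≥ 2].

28/9

P(min(R, S) ≥ 2) = 6/11.
Summing max(R,S)·P(x,y) over outcomes with min(R, S) ≥ 2 gives 56/33.
E[max(R, S) | min(R, S) ≥ 2] = (56/33) / (6/11) = 28/9.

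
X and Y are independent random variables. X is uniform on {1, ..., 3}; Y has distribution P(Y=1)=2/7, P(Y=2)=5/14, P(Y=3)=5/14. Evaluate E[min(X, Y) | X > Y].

P(X > Y) = 13/42.
Summing min(X,Y)·P(x,y) over outcomes with X > Y gives 3/7.
E[min(X, Y) | X > Y] = (3/7) / (13/42) = 18/13.

18/13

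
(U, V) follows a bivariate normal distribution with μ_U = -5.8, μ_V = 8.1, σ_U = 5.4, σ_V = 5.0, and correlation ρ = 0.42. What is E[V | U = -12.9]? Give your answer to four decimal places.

The regression of V on U has slope ρ·σ_V/σ_U and passes through (μ_U, μ_V).
E[V | U=-12.9] = 8.1 + (0.42)·(5.0/5.4)·(-12.9 − (-5.8)) = 8.1 + (0.38889)·(-7.1) = 5.3389.

5.3389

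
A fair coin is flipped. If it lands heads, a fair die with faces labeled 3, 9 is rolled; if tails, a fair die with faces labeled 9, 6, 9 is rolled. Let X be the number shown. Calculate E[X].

7

E[X | heads] = (3+9)/2 = 6.
E[X | tails] = (9+6+9)/3 = 8.
E[X] = (1/2)·(6) + (1/2)·(8) = 7.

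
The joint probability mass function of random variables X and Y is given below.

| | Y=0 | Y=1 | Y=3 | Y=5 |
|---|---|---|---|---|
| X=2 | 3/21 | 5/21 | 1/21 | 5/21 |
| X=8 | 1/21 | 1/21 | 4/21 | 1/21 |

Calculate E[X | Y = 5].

P(Y = 5) = 2/7.
Σ X·P over the event = 2·(5/21) + 8·(1/21) = 6/7.
E[X | Y = 5] = (6/7) / (2/7) = 3.

3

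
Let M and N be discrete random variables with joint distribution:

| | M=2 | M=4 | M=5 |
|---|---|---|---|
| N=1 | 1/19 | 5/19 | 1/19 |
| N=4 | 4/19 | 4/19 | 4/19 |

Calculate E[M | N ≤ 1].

27/7

P(N ≤ 1) = 7/19.
Σ M·P over the event = 2·(1/19) + 4·(5/19) + 5·(1/19) = 27/19.
E[M | N ≤ 1] = (27/19) / (7/19) = 27/7.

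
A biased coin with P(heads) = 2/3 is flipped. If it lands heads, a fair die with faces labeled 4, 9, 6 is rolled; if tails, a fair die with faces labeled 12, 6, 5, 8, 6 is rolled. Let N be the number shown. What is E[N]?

301/45

E[N | heads] = (4+9+6)/3 = 19/3.
E[N | tails] = (12+6+5+8+6)/5 = 37/5.
E[N] = (2/3)·(19/3) + (1/3)·(37/5) = 301/45.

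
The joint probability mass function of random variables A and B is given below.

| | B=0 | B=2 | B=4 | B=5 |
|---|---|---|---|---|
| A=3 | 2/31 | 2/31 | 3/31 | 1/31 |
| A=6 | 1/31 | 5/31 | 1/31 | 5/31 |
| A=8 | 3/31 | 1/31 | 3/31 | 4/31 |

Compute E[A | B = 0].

P(B = 0) = 6/31.
Σ A·P over the event = 3·(2/31) + 6·(1/31) + 8·(3/31) = 36/31.
E[A | B = 0] = (36/31) / (6/31) = 6.

6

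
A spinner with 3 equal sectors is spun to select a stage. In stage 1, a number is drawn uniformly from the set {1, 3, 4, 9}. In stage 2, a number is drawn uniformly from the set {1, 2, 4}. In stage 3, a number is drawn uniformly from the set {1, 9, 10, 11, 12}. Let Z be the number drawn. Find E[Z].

E[Z | stage 1] = (1+3+4+9)/4 = 17/4.
E[Z | stage 2] = (1+2+4)/3 = 7/3.
E[Z | stage 3] = (1+9+10+11+12)/5 = 43/5.
By the law of total expectation,
E[Z] = (1/3)·(17/4) + (1/3)·(7/3) + (1/3)·(43/5) = 911/180.

911/180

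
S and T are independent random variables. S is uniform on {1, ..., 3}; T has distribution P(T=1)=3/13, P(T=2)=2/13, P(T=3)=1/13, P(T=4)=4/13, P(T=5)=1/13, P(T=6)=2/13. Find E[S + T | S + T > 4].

162/25

P(S + T > 4) = 25/39.
Summing (S+T)·P(x,y) over outcomes with S + T > 4 gives 54/13.
E[S + T | S + T > 4] = (54/13) / (25/39) = 162/25.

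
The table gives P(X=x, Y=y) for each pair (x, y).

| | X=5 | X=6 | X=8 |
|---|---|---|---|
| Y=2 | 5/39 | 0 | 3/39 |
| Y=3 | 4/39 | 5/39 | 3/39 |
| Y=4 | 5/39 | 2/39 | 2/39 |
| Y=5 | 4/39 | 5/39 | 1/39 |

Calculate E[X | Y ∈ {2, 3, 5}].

181/30

P(Y ∈ {2, 3, 5}) = 10/13.
Summing X·P(X=x,Y=y) over the conditioning event gives 181/39.
E[X | Y ∈ {2, 3, 5}] = (181/39) / (10/13) = 181/30.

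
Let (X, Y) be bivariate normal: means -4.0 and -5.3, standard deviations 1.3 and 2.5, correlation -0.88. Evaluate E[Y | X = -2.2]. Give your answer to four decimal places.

-8.3462

The regression of Y on X has slope ρ·σ_Y/σ_X and passes through (μ_X, μ_Y).
E[Y | X=-2.2] = -5.3 + (-0.88)·(2.5/1.3)·(-2.2 − (-4.0)) = -5.3 + (-1.69231)·(1.8) = -8.3462.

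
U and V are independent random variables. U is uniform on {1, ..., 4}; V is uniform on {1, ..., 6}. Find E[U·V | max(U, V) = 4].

64/7

Outcomes with max(U, V) = 4: (1,4), (2,4), (3,4), (4,1), (4,2), (4,3), (4,4), each with probability 1/24.
E[U·V | max(U, V) = 4] = (4 + 8 + 12 + 4 + 8 + 12 + 16) / 7 = 64/7.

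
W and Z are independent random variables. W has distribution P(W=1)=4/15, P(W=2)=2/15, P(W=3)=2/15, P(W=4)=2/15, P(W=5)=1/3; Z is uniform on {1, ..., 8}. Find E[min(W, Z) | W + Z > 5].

P(W + Z > 5) = 23/30.
Summing min(W,Z)·P(x,y) over outcomes with W + Z > 5 gives 34/15.
E[min(W, Z) | W + Z > 5] = (34/15) / (23/30) = 68/23.

68/23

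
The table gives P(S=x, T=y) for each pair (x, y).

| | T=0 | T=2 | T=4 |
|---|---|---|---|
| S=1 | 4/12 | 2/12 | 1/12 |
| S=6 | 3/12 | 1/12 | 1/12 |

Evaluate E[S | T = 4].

P(T = 4) = 1/6.
Σ S·P over the event = 1·(1/12) + 6·(1/12) = 7/12.
E[S | T = 4] = (7/12) / (1/6) = 7/2.

7/2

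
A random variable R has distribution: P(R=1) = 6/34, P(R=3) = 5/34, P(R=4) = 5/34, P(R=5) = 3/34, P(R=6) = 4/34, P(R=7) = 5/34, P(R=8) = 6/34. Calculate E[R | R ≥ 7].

83/11

P(R ≥ 7) = 11/34.
Σ over the event: 7·5/34 + 8·3/17 = 83/34.
E[R | R ≥ 7] = (83/34) / (11/34) = 83/11.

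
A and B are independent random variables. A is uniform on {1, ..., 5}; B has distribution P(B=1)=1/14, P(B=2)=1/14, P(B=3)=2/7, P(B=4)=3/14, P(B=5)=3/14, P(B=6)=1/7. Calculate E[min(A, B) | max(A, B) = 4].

5/2

P(max(A, B) = 4) = 9/35.
Summing min(A,B)·P(x,y) over outcomes with max(A, B) = 4 gives 9/14.
E[min(A, B) | max(A, B) = 4] = (9/14) / (9/35) = 5/2.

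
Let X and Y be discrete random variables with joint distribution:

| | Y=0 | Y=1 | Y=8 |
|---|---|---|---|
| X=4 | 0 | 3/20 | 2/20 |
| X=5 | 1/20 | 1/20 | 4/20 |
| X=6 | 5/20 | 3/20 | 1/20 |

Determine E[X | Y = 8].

34/7

P(Y = 8) = 7/20.
Summing X·P(X=x,Y=y) over the conditioning event gives 17/10.
E[X | Y = 8] = (17/10) / (7/20) = 34/7.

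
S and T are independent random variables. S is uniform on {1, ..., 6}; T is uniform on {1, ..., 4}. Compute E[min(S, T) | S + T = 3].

1

Outcomes with S + T = 3: (1,2), (2,1), each with probability 1/24.
E[min(S, T) | S + T = 3] = (1 + 1) / 2 = 1.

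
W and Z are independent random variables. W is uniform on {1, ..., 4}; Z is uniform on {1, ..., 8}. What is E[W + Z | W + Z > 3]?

P(W + Z > 3) = 29/32.
Summing (W+Z)·P(x,y) over outcomes with W + Z > 3 gives 27/4.
E[W + Z | W + Z > 3] = (27/4) / (29/32) = 216/29.

216/29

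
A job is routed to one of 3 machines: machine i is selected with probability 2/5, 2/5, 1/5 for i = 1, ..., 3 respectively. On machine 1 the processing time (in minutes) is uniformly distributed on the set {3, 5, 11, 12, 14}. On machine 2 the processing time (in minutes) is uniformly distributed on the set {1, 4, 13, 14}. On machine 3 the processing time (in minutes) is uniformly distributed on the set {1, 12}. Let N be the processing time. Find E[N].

E[N | machine 1] = (3+5+11+12+14)/5 = 9.
E[N | machine 2] = (1+4+13+14)/4 = 8.
E[N | machine 3] = (1+12)/2 = 13/2.
E[N] = (2/5)·(9) + (2/5)·(8) + (1/5)·(13/2) = 81/10.

81/10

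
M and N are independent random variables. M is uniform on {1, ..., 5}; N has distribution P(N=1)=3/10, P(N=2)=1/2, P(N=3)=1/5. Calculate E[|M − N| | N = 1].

P(N = 1) = 3/10.
Summing |M−N|·P(x,y) over outcomes with N = 1 gives 3/5.
E[|M − N| | N = 1] = (3/5) / (3/10) = 2.

2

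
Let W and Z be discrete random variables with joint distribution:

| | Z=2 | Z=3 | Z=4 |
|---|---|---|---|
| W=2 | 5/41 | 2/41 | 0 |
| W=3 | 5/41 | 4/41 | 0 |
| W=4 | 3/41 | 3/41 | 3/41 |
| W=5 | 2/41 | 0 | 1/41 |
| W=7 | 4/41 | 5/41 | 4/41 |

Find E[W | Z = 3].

P(Z = 3) = 14/41.
Σ W·P over the event = 2·(2/41) + 3·(4/41) + 4·(3/41) + 7·(5/41) = 63/41.
E[W | Z = 3] = (63/41) / (14/41) = 9/2.

9/2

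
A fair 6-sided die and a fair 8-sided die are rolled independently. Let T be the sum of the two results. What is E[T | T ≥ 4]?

376/45

P(T ≥ 4) = 15/16.
E[T | T ≥ 4] = (47/6) / (15/16) = 376/45.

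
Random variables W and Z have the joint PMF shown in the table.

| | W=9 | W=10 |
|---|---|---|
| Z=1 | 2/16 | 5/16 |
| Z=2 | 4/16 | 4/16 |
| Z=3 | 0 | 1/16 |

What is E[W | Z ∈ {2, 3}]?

86/9

P(Z ∈ {2, 3}) = 9/16.
Summing W·P(W=x,Z=y) over the conditioning event gives 43/8.
E[W | Z ∈ {2, 3}] = (43/8) / (9/16) = 86/9.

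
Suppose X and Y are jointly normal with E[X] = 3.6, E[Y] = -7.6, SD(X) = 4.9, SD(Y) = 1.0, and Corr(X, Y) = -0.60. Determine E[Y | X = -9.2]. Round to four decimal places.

The regression of Y on X has slope ρ·σ_Y/σ_X and passes through (μ_X, μ_Y).
E[Y | X=-9.2] = -7.6 + (-0.60)·(1.0/4.9)·(-9.2 − (3.6)) = -7.6 + (-0.122449)·(-12.8) = -6.0327.

-6.0327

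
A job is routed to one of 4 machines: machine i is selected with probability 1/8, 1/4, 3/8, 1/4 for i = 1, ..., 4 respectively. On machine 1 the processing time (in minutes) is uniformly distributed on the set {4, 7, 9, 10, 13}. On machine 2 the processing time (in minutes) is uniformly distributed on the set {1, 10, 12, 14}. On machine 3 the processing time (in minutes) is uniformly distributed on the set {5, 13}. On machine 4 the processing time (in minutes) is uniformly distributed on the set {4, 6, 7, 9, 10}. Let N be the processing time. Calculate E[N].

137/16

E[N | machine 1] = (4+7+9+10+13)/5 = 43/5.
E[N | machine 2] = (1+10+12+14)/4 = 37/4.
E[N | machine 3] = (5+13)/2 = 9.
E[N | machine 4] = (4+6+7+9+10)/5 = 36/5.
By the law of total expectation,
E[N] = (1/8)·(43/5) + (1/4)·(37/4) + (3/8)·(9) + (1/4)·(36/5) = 137/16.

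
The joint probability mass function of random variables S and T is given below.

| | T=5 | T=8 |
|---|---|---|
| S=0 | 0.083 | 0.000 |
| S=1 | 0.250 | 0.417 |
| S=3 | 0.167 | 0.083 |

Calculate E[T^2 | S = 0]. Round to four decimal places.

25.0000

P(S = 0) = 0.083.
Σ T^2·P over the event = 25·(0.083) = 2.075.
E[T^2 | S = 0] = (2.075) / (0.083) = 25.0000.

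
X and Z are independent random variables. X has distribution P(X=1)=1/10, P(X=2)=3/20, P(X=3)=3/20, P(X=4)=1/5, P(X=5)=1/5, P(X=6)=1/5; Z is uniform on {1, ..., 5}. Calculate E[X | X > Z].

P(X > Z) = 57/100.
Summing X·P(x,y) over outcomes with X > Z gives 68/25.
E[X | X > Z] = (68/25) / (57/100) = 272/57.

272/57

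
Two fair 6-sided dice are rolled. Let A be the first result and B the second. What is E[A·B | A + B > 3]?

436/33

P(A + B > 3) = 11/12.
Summing AB·P(x,y) over outcomes with A + B > 3 gives 109/9.
E[A·B | A + B > 3] = (109/9) / (11/12) = 436/33.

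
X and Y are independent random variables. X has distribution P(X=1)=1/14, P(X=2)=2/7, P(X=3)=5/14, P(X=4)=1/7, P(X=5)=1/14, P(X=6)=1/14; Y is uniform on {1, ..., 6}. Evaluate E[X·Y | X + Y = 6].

103/13

P(X + Y = 6) = 13/84.
Summing XY·P(x,y) over outcomes with X + Y = 6 gives 103/84.
E[X·Y | X + Y = 6] = (103/84) / (13/84) = 103/13.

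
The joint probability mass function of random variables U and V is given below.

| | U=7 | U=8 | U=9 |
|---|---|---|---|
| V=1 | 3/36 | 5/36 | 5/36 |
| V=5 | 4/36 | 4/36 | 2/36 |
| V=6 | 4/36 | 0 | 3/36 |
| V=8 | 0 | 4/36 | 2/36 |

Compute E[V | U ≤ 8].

P(U ≤ 8) = 2/3.
Σ V·P over the event = 1·(3/36) + 5·(4/36) + 6·(4/36) + 1·(5/36) + 5·(4/36) + 8·(4/36) = 26/9.
E[V | U ≤ 8] = (26/9) / (2/3) = 13/3.

13/3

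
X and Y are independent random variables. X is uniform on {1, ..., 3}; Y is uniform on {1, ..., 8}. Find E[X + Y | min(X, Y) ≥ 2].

P(min(X, Y) ≥ 2) = 7/12.
Summing (X+Y)·P(x,y) over outcomes with min(X, Y) ≥ 2 gives 35/8.
E[X + Y | min(X, Y) ≥ 2] = (35/8) / (7/12) = 15/2.

15/2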